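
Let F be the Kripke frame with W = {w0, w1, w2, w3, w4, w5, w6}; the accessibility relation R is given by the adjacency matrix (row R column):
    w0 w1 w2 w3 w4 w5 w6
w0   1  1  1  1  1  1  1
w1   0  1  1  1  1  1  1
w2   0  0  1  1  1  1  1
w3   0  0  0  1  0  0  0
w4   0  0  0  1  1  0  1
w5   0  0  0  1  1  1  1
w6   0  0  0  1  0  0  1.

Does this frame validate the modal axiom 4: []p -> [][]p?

Yes

By correspondence theory, 4 is valid on a frame iff R is transitive.
Transitive: yes — every two-step R-path is closed by a direct edge.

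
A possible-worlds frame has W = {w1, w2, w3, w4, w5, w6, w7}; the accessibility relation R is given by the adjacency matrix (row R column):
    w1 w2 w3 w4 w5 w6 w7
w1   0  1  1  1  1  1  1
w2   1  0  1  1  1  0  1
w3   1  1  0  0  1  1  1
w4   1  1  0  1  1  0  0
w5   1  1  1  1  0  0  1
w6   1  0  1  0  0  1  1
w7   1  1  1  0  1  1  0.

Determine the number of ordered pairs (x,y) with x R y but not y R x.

0

R is symmetric; there are no such tuples.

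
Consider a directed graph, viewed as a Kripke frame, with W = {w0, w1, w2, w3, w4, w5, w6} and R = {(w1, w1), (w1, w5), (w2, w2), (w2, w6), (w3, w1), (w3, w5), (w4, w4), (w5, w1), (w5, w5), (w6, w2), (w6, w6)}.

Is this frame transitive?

Transitive: yes — every two-step R-path is closed by a direct edge.

Yes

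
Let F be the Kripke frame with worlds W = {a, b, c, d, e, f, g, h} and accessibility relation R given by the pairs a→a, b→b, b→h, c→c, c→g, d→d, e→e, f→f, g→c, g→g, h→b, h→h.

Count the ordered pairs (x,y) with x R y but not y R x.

0

R is symmetric; there are no such tuples.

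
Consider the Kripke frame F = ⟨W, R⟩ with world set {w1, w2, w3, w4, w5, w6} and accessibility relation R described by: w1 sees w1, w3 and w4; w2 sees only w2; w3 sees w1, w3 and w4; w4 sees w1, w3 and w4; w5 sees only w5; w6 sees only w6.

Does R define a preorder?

Yes

Reflexive: yes — every world is R-related to itself.
Transitive: yes — every two-step R-path is closed by a direct edge.
So R is a preorder.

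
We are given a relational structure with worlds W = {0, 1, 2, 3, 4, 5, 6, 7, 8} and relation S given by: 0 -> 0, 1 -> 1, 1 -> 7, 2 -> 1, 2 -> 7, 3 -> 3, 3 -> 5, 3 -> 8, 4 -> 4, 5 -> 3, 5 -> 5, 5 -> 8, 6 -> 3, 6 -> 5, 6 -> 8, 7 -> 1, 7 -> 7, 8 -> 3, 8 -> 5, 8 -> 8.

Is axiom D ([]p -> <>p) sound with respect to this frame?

By correspondence theory, D is valid on a frame iff S is serial.
Serial: yes — every world has a successor (e.g. 0 S 0).

Yes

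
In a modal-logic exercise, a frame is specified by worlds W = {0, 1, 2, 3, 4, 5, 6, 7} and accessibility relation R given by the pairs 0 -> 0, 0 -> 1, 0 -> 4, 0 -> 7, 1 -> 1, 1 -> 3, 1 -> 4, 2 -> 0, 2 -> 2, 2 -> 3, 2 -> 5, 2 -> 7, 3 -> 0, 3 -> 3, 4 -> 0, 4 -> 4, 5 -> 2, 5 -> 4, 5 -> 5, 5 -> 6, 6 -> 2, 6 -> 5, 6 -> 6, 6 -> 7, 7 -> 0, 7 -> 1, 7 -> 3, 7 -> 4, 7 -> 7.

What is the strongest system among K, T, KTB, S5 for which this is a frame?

Reflexive (axiom T): yes — every world is R-related to itself.
Symmetric (axiom B): no — 0 R 1 but not 1 R 0.
Euclidean (axiom 5): no — 0 R 1 and 0 R 7, but not 1 R 7.
So F validates K, T; KTB would additionally require R to be symmetric. The strongest is T.

T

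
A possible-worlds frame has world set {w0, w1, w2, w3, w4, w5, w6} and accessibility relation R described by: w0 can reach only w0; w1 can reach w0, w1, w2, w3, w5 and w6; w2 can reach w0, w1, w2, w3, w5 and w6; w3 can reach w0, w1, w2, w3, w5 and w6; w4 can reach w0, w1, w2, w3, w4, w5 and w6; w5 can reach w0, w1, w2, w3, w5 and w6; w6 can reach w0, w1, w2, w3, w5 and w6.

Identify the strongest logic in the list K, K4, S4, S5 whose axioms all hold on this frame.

Transitive (axiom 4): yes — every two-step R-path is closed by a direct edge.
Reflexive (axiom T): yes — every world is R-related to itself.
Euclidean (axiom 5): no — w1 R w0 and w1 R w2, but not w0 R w2.
So F validates K, K4, S4; S5 would additionally require R to be Euclidean. The strongest is S4.

S4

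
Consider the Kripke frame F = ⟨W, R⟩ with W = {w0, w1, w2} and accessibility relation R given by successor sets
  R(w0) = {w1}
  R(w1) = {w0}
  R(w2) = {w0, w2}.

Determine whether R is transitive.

No

Transitive: no — w2 R w0 and w0 R w1, but not w2 R w1.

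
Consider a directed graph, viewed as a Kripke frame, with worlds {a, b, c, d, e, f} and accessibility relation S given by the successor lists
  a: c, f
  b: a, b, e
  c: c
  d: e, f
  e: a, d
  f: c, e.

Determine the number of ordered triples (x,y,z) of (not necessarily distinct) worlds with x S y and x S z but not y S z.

17

Enumerating: (a,c,f), (a,f,f), (b,a,a), (b,a,b), (b,a,e), (b,e,b), (b,e,e), (d,e,e), (d,e,f), (d,f,f), (e,a,a), (e,a,d), (e,d,a), (e,d,d), (f,c,e), (f,e,c), (f,e,e).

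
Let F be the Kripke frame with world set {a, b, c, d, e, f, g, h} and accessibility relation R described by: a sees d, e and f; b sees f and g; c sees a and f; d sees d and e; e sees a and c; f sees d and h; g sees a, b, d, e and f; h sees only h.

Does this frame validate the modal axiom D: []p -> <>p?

By correspondence theory, D is valid on a frame iff R is serial.
Serial: yes — every world has a successor (e.g. a R d).

Yes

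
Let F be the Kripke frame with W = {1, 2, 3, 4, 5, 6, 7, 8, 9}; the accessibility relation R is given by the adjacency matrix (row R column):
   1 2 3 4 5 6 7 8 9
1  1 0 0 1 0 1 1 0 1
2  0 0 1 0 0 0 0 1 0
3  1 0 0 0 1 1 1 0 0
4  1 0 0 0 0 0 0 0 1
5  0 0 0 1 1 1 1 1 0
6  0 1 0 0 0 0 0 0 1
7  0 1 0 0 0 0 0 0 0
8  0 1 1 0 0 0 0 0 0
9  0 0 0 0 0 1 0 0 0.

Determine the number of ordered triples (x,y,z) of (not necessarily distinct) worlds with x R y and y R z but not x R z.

37

Enumerating: (1,6,2), (1,7,2), (2,3,1), (2,3,5), (2,3,6), (2,3,7), (2,8,2), (3,1,4), (3,1,9), (3,5,4), (3,5,8), (3,6,2), … and 25 more.
Total: 37.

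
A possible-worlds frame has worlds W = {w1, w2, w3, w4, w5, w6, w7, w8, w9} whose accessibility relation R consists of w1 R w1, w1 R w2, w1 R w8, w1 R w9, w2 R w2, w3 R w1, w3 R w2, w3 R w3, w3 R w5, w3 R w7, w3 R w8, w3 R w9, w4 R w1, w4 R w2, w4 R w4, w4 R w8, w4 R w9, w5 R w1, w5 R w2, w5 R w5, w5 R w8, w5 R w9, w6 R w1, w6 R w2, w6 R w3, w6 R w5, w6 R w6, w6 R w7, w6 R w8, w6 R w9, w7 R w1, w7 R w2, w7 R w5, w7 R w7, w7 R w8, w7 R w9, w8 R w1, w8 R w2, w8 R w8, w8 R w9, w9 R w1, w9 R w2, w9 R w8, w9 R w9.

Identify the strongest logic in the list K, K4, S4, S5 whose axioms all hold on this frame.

Transitive (axiom 4): yes — every two-step R-path is closed by a direct edge.
Reflexive (axiom T): yes — every world is R-related to itself.
Euclidean (axiom 5): no — w1 R w2 and w1 R w8, but not w2 R w8.
So F validates K, K4, S4; S5 would additionally require R to be Euclidean. The strongest is S4.

S4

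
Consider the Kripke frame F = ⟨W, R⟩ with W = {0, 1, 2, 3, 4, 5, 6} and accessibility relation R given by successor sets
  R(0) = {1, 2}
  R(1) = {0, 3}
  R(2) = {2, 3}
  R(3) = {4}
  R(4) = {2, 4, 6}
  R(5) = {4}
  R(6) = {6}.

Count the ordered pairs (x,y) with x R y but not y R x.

Enumerating: (0,2), (1,3), (2,3), (3,4), (4,2), (4,6), (5,4).

7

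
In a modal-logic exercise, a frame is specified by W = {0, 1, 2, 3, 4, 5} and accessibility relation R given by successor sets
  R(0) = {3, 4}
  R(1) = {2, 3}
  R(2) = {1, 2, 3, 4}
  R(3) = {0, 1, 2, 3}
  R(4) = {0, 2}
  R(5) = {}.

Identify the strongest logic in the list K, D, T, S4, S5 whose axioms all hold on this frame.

Serial (axiom D): no — 5 has no R-successor.
Reflexive (axiom T): no — 0 is not related to itself.
Transitive (axiom 4): no — 0 R 3 and 3 R 1, but not 0 R 1.
Euclidean (axiom 5): no — 0 R 3 and 0 R 4, but not 3 R 4.
So F validates K; D would additionally require R to be serial. The strongest is K.

K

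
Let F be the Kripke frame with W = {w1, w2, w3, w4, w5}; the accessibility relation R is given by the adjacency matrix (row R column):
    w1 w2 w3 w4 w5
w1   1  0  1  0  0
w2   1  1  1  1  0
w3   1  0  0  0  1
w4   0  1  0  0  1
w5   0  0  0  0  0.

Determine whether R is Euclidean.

No

Euclidean: no — w2 R w1 and w2 R w4, but not w1 R w4.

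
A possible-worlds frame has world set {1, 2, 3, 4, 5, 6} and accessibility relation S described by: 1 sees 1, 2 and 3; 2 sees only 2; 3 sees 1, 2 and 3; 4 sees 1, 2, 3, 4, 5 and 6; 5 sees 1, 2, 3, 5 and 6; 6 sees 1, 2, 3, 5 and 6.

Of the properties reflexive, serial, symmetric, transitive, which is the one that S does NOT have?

Reflexive: yes — every world is S-related to itself.
Serial: yes — every world has a successor (e.g. 1 S 1).
Symmetric: no — 1 S 2 but not 2 S 1.
Transitive: yes — every two-step S-path is closed by a direct edge.
Only symmetric fails.

symmetric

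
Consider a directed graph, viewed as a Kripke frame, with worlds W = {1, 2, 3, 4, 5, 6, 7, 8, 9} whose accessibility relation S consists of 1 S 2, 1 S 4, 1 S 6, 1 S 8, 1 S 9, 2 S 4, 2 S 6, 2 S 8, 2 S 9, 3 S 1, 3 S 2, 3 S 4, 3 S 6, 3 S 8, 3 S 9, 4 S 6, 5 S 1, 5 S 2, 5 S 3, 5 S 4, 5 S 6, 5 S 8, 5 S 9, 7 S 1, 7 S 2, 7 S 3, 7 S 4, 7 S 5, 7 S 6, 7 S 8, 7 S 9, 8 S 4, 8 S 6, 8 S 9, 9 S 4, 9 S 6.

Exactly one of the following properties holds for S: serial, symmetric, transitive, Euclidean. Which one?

Serial: no — 6 has no S-successor.
Symmetric: no — 1 S 2 but not 2 S 1.
Transitive: yes — every two-step S-path is closed by a direct edge.
Euclidean: no — 1 S 4 and 1 S 2, but not 4 S 2.
Only transitive holds.

transitive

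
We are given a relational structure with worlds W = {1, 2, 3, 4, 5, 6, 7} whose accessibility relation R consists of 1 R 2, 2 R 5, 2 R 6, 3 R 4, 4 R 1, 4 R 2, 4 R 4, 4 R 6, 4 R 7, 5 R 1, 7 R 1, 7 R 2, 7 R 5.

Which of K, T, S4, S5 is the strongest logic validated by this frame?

Reflexive (axiom T): no — 1 is not related to itself.
Transitive (axiom 4): no — 1 R 2 and 2 R 5, but not 1 R 5.
Euclidean (axiom 5): no — 2 R 5 and 2 R 6, but not 5 R 6.
So F validates K; T would additionally require R to be reflexive. The strongest is K.

K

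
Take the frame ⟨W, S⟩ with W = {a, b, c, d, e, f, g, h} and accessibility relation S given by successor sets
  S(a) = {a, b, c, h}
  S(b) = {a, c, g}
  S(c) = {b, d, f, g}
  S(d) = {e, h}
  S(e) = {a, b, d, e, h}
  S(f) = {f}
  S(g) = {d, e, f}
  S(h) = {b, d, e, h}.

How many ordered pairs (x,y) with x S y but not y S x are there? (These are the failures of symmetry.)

Enumerating: (a,c), (a,h), (b,g), (c,d), (c,f), (c,g), (e,a), (e,b), (g,d), (g,e), (g,f), (h,b).

12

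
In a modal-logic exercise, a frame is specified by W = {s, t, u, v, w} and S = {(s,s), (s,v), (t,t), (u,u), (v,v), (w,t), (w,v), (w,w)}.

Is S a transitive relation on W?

Yes

Transitive: yes — every two-step S-path is closed by a direct edge.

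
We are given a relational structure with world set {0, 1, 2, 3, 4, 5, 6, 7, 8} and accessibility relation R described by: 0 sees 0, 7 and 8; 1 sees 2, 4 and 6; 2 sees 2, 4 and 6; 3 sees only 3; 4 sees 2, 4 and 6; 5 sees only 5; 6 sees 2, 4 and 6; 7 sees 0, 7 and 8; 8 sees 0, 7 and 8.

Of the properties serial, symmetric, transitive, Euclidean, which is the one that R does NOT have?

symmetric

Serial: yes — every world has a successor (e.g. 0 R 0).
Symmetric: no — 1 R 2 but not 2 R 1.
Transitive: yes — every two-step R-path is closed by a direct edge.
Euclidean: yes — any two successors of a common world are R-related.
Only symmetric fails.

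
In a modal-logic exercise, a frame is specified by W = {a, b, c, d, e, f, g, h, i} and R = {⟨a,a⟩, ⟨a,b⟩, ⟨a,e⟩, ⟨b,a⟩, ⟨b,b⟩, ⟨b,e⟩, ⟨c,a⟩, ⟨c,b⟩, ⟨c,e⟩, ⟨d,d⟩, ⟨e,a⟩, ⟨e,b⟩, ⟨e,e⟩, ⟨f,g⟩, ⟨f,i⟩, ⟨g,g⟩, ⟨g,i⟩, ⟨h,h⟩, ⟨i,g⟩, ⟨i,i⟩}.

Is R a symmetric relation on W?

Symmetric: no — c R a but not a R c.

No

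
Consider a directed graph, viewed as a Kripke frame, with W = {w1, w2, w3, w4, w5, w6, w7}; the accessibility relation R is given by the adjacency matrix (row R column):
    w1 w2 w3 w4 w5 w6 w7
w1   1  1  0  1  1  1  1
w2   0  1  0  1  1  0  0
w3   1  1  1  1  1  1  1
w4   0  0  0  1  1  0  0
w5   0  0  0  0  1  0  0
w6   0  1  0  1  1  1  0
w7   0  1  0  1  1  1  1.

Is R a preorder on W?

Yes

Reflexive: yes — every world is R-related to itself.
Transitive: yes — every two-step R-path is closed by a direct edge.
So R is a preorder.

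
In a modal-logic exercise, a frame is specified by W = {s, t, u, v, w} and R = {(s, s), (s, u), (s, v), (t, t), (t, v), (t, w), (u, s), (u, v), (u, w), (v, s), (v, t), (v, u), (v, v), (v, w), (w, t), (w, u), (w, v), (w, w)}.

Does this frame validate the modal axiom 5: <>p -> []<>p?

No

The schema 5 characterises exactly the Euclidean frames.
Euclidean: no — u R s and u R w, but not s R w.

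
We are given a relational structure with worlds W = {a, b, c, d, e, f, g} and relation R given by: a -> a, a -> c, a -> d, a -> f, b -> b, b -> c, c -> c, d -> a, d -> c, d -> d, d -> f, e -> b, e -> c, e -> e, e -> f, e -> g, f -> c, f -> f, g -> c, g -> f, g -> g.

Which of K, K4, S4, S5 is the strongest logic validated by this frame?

S4

Transitive (axiom 4): yes — every two-step R-path is closed by a direct edge.
Reflexive (axiom T): yes — every world is R-related to itself.
Euclidean (axiom 5): no — a R c and a R d, but not c R d.
So F validates K, K4, S4; S5 would additionally require R to be Euclidean. The strongest is S4.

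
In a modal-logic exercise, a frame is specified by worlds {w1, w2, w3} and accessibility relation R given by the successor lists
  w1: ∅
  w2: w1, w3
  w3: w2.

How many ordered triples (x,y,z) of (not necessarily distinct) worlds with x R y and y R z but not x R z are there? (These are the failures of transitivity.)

3

Enumerating: (w2,w3,w2), (w3,w2,w1), (w3,w2,w3).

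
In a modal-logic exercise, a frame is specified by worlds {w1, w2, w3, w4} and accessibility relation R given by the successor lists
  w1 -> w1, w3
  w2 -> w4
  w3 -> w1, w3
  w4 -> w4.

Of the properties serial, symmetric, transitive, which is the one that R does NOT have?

symmetric

Serial: yes — every world has a successor (e.g. w1 R w1).
Symmetric: no — w2 R w4 but not w4 R w2.
Transitive: yes — every two-step R-path is closed by a direct edge.
Only symmetric fails.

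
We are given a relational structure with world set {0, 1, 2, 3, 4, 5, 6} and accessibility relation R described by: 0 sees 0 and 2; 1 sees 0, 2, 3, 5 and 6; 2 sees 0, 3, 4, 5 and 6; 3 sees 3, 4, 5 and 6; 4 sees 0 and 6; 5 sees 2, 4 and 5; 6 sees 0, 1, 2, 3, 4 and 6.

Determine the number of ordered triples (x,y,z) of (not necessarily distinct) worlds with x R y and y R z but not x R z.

Enumerating: (0,2,3), (0,2,4), (0,2,5), (0,2,6), (1,2,4), (1,3,4), (1,5,4), (1,6,1), (1,6,4), (2,0,2), (2,5,2), (2,6,1), … and 19 more.
Total: 31.

31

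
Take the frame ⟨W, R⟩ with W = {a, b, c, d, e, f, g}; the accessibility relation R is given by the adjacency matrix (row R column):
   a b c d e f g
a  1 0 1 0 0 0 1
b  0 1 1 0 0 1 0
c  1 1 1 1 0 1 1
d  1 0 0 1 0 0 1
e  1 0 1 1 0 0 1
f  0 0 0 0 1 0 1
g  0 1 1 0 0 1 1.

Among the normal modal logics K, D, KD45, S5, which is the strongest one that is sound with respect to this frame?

D

Serial (axiom D): yes — every world has a successor (e.g. a R a).
Euclidean (axiom 5): no — b R f and b R c, but not f R c.
Transitive (axiom 4): no — a R c and c R b, but not a R b.
Reflexive (axiom T): no — e is not related to itself.
So F validates K, D; KD45 would additionally require R to be Euclidean and transitive. The strongest is D.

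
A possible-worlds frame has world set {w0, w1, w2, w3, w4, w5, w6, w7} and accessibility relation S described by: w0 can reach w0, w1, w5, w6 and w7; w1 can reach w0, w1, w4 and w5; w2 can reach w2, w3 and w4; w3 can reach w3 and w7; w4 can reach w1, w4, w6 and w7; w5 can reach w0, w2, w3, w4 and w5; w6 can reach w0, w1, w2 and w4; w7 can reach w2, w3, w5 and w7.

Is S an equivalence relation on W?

Reflexive: no — w6 is not related to itself.
Symmetric: no — w0 S w7 but not w7 S w0.
Transitive: no — w0 S w1 and w1 S w4, but not w0 S w4.
So S is not an equivalence relation.

No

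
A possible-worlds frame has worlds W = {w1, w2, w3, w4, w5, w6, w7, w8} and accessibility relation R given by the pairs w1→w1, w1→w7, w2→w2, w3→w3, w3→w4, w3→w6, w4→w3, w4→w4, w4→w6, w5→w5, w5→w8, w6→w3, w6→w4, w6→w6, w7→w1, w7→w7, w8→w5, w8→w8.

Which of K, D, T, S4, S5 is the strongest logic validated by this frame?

Serial (axiom D): yes — every world has a successor (e.g. w1 R w1).
Reflexive (axiom T): yes — every world is R-related to itself.
Transitive (axiom 4): yes — every two-step R-path is closed by a direct edge.
Euclidean (axiom 5): yes — any two successors of a common world are R-related.
So F validates K, D, T, S4, S5. The strongest is S5.

S5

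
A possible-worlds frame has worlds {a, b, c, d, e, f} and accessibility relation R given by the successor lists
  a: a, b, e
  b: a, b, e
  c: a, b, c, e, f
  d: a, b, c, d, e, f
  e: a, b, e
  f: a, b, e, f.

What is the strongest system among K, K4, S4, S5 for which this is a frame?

Transitive (axiom 4): yes — every two-step R-path is closed by a direct edge.
Reflexive (axiom T): yes — every world is R-related to itself.
Euclidean (axiom 5): no — c R a and c R f, but not a R f.
So F validates K, K4, S4; S5 would additionally require R to be Euclidean. The strongest is S4.

S4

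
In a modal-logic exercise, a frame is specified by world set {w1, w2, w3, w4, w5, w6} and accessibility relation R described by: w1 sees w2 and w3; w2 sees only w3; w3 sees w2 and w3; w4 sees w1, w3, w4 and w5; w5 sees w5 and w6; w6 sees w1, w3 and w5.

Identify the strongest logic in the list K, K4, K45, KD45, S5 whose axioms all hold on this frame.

Transitive (axiom 4): no — w4 R w1 and w1 R w2, but not w4 R w2.
Euclidean (axiom 5): no — w4 R w1 and w4 R w5, but not w1 R w5.
Serial (axiom D): yes — every world has a successor (e.g. w1 R w2).
Reflexive (axiom T): no — w1 is not related to itself.
So F validates K; K4 would additionally require R to be transitive. The strongest is K.

K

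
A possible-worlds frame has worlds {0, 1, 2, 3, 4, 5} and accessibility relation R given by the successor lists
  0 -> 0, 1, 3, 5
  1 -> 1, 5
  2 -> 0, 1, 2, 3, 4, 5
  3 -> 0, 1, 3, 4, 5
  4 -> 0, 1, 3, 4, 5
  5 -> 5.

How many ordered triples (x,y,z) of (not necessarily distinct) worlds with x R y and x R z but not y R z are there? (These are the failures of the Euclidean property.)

Enumerating: (0,1,0), (0,1,3), (0,5,0), (0,5,1), (0,5,3), (1,5,1), (2,0,2), (2,0,4), (2,1,0), (2,1,2), (2,1,3), (2,1,4), … and 23 more.
Total: 35.

35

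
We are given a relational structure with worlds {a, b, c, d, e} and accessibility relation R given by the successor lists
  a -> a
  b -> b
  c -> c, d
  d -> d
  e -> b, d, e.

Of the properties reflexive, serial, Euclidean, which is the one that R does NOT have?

Reflexive: yes — every world is R-related to itself.
Serial: yes — every world has a successor (e.g. a R a).
Euclidean: no — e R b and e R d, but not b R d.
Only Euclidean fails.

Euclidean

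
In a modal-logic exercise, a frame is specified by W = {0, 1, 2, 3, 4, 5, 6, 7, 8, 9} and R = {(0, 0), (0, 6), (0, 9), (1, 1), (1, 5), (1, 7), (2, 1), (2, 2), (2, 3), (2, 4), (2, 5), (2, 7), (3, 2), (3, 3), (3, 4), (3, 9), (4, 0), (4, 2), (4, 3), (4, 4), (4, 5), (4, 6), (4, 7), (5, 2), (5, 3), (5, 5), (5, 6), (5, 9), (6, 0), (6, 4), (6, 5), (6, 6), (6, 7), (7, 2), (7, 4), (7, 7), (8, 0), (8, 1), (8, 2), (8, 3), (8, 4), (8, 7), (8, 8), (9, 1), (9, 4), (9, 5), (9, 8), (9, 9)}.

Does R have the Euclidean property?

Euclidean: no — 0 R 6 and 0 R 9, but not 6 R 9.

No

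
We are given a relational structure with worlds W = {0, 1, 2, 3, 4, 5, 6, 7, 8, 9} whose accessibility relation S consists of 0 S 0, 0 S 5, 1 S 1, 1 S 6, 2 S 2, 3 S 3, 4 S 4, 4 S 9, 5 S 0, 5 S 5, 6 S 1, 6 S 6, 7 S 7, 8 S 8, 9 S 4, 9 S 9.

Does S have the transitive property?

Transitive: yes — every two-step S-path is closed by a direct edge.

Yes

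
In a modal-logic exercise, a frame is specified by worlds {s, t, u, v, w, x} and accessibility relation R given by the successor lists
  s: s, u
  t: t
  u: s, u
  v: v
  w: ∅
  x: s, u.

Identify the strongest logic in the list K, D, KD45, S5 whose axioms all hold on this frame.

K

Serial (axiom D): no — w has no R-successor.
Euclidean (axiom 5): yes — any two successors of a common world are R-related.
Transitive (axiom 4): yes — every two-step R-path is closed by a direct edge.
Reflexive (axiom T): no — w is not related to itself.
So F validates K; D would additionally require R to be serial. The strongest is K.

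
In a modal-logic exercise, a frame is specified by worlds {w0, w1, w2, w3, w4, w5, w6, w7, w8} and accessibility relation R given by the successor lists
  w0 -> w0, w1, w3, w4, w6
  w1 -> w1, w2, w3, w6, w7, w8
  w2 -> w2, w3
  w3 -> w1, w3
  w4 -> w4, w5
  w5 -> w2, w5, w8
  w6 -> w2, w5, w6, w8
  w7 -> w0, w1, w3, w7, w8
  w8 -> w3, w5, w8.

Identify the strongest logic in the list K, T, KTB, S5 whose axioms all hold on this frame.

T

Reflexive (axiom T): yes — every world is R-related to itself.
Symmetric (axiom B): no — w0 R w1 but not w1 R w0.
Euclidean (axiom 5): no — w0 R w1 and w0 R w4, but not w1 R w4.
So F validates K, T; KTB would additionally require R to be symmetric. The strongest is T.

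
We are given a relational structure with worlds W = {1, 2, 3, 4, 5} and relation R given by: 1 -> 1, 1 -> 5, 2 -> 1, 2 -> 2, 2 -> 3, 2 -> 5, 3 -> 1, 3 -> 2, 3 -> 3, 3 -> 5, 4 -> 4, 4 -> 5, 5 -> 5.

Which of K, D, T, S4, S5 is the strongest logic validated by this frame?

S4

Serial (axiom D): yes — every world has a successor (e.g. 1 R 1).
Reflexive (axiom T): yes — every world is R-related to itself.
Transitive (axiom 4): yes — every two-step R-path is closed by a direct edge.
Euclidean (axiom 5): no — 2 R 1 and 2 R 3, but not 1 R 3.
So F validates K, D, T, S4; S5 would additionally require R to be Euclidean. The strongest is S4.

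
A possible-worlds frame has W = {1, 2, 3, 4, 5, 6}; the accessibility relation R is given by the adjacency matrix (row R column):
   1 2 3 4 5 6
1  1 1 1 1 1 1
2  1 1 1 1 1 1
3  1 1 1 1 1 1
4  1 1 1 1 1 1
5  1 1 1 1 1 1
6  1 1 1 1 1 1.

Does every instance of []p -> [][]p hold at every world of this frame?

Yes

By correspondence theory, 4 is valid on a frame iff R is transitive.
Transitive: yes — every two-step R-path is closed by a direct edge.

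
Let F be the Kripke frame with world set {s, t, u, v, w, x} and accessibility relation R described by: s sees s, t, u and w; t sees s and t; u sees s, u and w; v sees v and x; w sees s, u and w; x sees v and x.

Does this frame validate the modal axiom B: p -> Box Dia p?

Yes

The schema B characterises exactly the symmetric frames.
Symmetric: yes — every pair in R has its reverse in R.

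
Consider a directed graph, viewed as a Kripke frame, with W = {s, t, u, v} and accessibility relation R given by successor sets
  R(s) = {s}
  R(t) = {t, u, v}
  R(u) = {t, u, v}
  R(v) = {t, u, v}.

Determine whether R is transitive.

Transitive: yes — every two-step R-path is closed by a direct edge.

Yes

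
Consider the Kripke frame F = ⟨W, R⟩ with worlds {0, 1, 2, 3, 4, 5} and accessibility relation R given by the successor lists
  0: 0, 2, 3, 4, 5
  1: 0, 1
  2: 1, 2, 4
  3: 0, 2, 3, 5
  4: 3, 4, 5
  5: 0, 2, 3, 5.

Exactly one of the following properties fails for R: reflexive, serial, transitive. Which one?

transitive

Reflexive: yes — every world is R-related to itself.
Serial: yes — every world has a successor (e.g. 0 R 0).
Transitive: no — 0 R 2 and 2 R 1, but not 0 R 1.
Only transitive fails.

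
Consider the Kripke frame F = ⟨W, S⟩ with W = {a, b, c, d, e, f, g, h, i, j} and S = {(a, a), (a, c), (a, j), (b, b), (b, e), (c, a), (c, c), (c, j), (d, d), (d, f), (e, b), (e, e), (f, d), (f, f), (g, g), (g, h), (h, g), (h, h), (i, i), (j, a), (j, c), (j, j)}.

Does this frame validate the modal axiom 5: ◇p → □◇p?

By correspondence theory, 5 is valid on a frame iff S is Euclidean.
Euclidean: yes — any two successors of a common world are S-related.

Yes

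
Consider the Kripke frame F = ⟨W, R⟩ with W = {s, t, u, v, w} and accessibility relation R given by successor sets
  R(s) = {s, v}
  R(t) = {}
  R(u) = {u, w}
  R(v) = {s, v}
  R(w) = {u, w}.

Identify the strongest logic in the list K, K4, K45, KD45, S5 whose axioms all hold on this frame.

Transitive (axiom 4): yes — every two-step R-path is closed by a direct edge.
Euclidean (axiom 5): yes — any two successors of a common world are R-related.
Serial (axiom D): no — t has no R-successor.
Reflexive (axiom T): no — t is not related to itself.
So F validates K, K4, K45; KD45 would additionally require R to be serial. The strongest is K45.

K45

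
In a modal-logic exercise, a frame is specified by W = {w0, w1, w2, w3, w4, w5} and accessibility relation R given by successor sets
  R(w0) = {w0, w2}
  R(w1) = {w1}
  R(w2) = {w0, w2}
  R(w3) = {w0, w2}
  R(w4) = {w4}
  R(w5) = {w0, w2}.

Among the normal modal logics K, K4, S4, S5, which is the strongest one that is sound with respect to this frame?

K4

Transitive (axiom 4): yes — every two-step R-path is closed by a direct edge.
Reflexive (axiom T): no — w3 is not related to itself.
Euclidean (axiom 5): yes — any two successors of a common world are R-related.
So F validates K, K4; S4 would additionally require R to be reflexive. The strongest is K4.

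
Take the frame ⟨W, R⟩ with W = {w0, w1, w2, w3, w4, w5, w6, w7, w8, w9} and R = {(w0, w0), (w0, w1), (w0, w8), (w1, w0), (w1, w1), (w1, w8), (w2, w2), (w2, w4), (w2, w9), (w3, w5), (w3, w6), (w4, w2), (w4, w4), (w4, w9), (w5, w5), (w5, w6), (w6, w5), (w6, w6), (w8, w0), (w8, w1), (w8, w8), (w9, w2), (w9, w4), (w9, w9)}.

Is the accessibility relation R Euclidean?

Yes

Euclidean: yes — any two successors of a common world are R-related.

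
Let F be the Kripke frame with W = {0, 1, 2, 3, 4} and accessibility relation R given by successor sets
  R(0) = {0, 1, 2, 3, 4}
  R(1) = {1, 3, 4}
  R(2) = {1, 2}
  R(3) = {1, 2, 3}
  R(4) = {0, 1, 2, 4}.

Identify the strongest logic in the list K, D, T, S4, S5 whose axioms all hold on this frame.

T

Serial (axiom D): yes — every world has a successor (e.g. 0 R 0).
Reflexive (axiom T): yes — every world is R-related to itself.
Transitive (axiom 4): no — 1 R 3 and 3 R 2, but not 1 R 2.
Euclidean (axiom 5): no — 0 R 1 and 0 R 2, but not 1 R 2.
So F validates K, D, T; S4 would additionally require R to be transitive. The strongest is T.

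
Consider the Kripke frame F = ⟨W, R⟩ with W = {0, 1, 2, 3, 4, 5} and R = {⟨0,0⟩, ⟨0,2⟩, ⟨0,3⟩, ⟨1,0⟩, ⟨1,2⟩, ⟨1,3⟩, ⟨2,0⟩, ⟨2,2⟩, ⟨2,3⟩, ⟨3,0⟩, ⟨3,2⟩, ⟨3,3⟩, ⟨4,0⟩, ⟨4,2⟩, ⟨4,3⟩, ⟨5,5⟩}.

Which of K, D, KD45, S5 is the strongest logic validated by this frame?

KD45

Serial (axiom D): yes — every world has a successor (e.g. 0 R 0).
Euclidean (axiom 5): yes — any two successors of a common world are R-related.
Transitive (axiom 4): yes — every two-step R-path is closed by a direct edge.
Reflexive (axiom T): no — 1 is not related to itself.
So F validates K, D, KD45; S5 would additionally require R to be reflexive. The strongest is KD45.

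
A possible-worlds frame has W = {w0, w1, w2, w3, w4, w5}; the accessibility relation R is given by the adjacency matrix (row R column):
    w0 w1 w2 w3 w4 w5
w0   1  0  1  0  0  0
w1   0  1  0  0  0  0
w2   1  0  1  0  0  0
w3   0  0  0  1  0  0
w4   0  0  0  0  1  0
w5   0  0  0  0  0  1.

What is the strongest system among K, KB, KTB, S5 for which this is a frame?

Symmetric (axiom B): yes — every pair in R has its reverse in R.
Reflexive (axiom T): yes — every world is R-related to itself.
Euclidean (axiom 5): yes — any two successors of a common world are R-related.
So F validates K, KB, KTB, S5. The strongest is S5.

S5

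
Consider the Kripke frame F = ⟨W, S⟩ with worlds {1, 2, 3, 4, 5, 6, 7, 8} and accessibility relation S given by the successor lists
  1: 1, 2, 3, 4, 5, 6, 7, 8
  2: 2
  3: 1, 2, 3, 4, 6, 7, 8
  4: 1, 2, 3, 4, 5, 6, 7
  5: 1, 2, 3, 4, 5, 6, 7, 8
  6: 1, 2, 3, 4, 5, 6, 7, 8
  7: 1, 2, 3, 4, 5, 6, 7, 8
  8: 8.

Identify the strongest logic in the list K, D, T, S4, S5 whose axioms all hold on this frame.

T

Serial (axiom D): yes — every world has a successor (e.g. 1 S 1).
Reflexive (axiom T): yes — every world is S-related to itself.
Transitive (axiom 4): no — 3 S 1 and 1 S 5, but not 3 S 5.
Euclidean (axiom 5): no — 1 S 2 and 1 S 3, but not 2 S 3.
So F validates K, D, T; S4 would additionally require S to be transitive. The strongest is T.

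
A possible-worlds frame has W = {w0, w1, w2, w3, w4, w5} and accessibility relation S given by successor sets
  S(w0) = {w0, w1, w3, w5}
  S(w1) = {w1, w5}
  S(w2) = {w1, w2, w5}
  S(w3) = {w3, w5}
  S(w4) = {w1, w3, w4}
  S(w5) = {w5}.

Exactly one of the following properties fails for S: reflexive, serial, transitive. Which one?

transitive

Reflexive: yes — every world is S-related to itself.
Serial: yes — every world has a successor (e.g. w0 S w0).
Transitive: no — w4 S w1 and w1 S w5, but not w4 S w5.
Only transitive fails.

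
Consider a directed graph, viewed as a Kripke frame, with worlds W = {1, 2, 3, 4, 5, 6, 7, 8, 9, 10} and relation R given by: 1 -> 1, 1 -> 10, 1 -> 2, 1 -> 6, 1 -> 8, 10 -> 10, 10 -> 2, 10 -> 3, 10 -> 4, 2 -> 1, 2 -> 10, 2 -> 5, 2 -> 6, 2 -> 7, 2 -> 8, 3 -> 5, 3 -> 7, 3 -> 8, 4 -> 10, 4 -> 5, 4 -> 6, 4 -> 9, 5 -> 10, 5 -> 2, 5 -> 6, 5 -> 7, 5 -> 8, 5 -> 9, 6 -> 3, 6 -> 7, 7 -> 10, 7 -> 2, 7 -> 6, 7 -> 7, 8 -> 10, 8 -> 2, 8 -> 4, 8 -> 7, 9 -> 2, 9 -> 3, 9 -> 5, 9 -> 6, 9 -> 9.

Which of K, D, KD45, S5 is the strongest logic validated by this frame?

Serial (axiom D): yes — every world has a successor (e.g. 1 R 1).
Euclidean (axiom 5): no — 1 R 10 and 1 R 6, but not 10 R 6.
Transitive (axiom 4): no — 1 R 10 and 10 R 3, but not 1 R 3.
Reflexive (axiom T): no — 2 is not related to itself.
So F validates K, D; KD45 would additionally require R to be Euclidean and transitive. The strongest is D.

D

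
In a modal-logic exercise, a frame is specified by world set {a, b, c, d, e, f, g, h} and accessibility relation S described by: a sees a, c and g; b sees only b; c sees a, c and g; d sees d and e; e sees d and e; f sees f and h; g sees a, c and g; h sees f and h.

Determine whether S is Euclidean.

Euclidean: yes — any two successors of a common world are S-related.

Yes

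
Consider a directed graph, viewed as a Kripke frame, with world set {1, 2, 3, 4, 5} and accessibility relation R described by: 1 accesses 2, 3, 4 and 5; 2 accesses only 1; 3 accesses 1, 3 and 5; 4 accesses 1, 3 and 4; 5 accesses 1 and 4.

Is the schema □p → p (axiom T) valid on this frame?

No

The schema T characterises exactly the reflexive frames.
Reflexive: no — 1 is not related to itself.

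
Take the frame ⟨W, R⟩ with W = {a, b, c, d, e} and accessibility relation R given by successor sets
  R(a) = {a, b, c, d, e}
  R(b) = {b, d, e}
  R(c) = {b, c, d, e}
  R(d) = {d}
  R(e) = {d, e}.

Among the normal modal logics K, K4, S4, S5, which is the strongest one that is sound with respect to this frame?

Transitive (axiom 4): yes — every two-step R-path is closed by a direct edge.
Reflexive (axiom T): yes — every world is R-related to itself.
Euclidean (axiom 5): no — a R b and a R c, but not b R c.
So F validates K, K4, S4; S5 would additionally require R to be Euclidean. The strongest is S4.

S4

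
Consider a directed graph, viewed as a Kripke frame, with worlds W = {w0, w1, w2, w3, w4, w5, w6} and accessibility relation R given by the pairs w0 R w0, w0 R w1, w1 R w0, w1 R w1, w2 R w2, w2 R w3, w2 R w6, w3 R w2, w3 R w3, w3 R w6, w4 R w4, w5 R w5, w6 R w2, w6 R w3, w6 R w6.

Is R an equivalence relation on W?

Yes

Reflexive: yes — every world is R-related to itself.
Symmetric: yes — every pair in R has its reverse in R.
Transitive: yes — every two-step R-path is closed by a direct edge.
So R is an equivalence relation.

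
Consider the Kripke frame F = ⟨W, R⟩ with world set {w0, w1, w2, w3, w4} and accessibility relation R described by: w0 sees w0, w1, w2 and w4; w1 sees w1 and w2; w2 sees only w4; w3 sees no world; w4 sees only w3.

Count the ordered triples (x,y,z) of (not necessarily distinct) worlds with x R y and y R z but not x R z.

3

Enumerating: (w0,w4,w3), (w1,w2,w4), (w2,w4,w3).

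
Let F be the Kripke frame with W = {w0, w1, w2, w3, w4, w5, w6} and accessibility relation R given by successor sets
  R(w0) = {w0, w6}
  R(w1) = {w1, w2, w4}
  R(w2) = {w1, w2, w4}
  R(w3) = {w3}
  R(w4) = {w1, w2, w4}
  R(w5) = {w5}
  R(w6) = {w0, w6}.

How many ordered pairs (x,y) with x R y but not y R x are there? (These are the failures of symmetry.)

R is symmetric; there are no such tuples.

0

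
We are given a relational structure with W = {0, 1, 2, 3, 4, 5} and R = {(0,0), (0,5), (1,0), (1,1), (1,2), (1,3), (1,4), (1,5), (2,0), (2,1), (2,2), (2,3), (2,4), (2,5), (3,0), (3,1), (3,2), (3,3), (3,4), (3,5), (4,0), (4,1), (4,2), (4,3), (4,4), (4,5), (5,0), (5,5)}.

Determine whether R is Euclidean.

No

Euclidean: no — 1 R 0 and 1 R 2, but not 0 R 2.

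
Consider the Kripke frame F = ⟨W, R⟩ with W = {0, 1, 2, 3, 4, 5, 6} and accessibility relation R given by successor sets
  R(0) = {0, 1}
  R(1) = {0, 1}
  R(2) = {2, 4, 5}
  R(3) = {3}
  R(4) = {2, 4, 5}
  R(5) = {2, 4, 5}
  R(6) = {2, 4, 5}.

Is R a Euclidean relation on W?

Euclidean: yes — any two successors of a common world are R-related.

Yes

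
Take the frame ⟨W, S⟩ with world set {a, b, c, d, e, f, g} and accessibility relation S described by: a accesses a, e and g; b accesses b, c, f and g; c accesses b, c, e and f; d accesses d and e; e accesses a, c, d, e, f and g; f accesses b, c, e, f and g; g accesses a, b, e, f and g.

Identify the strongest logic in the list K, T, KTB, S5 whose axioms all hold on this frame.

KTB

Reflexive (axiom T): yes — every world is S-related to itself.
Symmetric (axiom B): yes — every pair in S has its reverse in S.
Euclidean (axiom 5): no — b S c and b S g, but not c S g.
So F validates K, T, KTB; S5 would additionally require S to be Euclidean. The strongest is KTB.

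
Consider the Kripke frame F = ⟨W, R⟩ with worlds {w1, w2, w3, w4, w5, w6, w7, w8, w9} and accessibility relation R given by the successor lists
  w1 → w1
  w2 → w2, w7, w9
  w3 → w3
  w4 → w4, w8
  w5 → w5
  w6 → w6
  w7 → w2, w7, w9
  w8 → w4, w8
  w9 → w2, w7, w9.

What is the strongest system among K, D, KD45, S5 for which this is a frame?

S5

Serial (axiom D): yes — every world has a successor (e.g. w1 R w1).
Euclidean (axiom 5): yes — any two successors of a common world are R-related.
Transitive (axiom 4): yes — every two-step R-path is closed by a direct edge.
Reflexive (axiom T): yes — every world is R-related to itself.
So F validates K, D, KD45, S5. The strongest is S5.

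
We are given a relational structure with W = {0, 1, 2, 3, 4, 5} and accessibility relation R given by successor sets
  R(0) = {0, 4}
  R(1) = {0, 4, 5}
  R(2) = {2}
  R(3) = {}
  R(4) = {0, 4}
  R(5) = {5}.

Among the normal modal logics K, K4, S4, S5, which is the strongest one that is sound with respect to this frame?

Transitive (axiom 4): yes — every two-step R-path is closed by a direct edge.
Reflexive (axiom T): no — 1 is not related to itself.
Euclidean (axiom 5): no — 1 R 0 and 1 R 5, but not 0 R 5.
So F validates K, K4; S4 would additionally require R to be reflexive. The strongest is K4.

K4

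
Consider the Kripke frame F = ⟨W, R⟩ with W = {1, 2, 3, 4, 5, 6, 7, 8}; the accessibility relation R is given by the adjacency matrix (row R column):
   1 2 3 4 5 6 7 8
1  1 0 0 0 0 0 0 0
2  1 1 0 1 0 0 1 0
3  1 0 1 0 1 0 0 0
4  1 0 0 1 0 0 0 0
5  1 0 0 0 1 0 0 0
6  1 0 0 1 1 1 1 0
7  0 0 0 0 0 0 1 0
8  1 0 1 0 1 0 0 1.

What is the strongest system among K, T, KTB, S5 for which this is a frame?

T

Reflexive (axiom T): yes — every world is R-related to itself.
Symmetric (axiom B): no — 2 R 1 but not 1 R 2.
Euclidean (axiom 5): no — 2 R 1 and 2 R 4, but not 1 R 4.
So F validates K, T; KTB would additionally require R to be symmetric. The strongest is T.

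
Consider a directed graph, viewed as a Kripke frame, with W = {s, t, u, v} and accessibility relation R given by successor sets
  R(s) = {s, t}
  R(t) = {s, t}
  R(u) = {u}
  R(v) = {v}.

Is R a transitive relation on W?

Transitive: yes — every two-step R-path is closed by a direct edge.

Yes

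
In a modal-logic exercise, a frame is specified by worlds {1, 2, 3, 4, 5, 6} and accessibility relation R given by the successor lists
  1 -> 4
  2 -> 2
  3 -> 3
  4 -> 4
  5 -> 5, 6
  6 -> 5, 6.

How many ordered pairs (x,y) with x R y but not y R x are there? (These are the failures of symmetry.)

1

Enumerating: (1,4).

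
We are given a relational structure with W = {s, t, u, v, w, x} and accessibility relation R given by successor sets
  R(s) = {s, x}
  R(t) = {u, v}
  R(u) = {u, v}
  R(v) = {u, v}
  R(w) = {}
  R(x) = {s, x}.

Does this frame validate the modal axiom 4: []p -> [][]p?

By correspondence theory, 4 is valid on a frame iff R is transitive.
Transitive: yes — every two-step R-path is closed by a direct edge.

Yes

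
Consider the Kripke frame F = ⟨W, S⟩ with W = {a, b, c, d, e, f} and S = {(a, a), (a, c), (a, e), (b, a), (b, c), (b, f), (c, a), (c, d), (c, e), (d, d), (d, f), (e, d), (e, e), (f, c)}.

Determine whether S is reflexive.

No

Reflexive: no — b is not related to itself.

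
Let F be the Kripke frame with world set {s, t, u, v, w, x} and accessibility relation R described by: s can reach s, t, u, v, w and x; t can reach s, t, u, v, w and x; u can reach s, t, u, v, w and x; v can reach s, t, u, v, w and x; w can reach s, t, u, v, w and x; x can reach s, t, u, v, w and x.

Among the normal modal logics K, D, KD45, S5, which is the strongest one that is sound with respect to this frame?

S5

Serial (axiom D): yes — every world has a successor (e.g. s R s).
Euclidean (axiom 5): yes — any two successors of a common world are R-related.
Transitive (axiom 4): yes — every two-step R-path is closed by a direct edge.
Reflexive (axiom T): yes — every world is R-related to itself.
So F validates K, D, KD45, S5. The strongest is S5.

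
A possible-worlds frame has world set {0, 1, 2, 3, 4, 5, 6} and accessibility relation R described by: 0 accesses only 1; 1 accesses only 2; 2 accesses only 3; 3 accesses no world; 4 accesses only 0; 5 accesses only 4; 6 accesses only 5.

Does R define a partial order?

No

Reflexive: no — 0 is not related to itself.
Transitive: no — 0 R 1 and 1 R 2, but not 0 R 2.
Antisymmetric: yes — no distinct pair is related both ways.
So R is not a partial order.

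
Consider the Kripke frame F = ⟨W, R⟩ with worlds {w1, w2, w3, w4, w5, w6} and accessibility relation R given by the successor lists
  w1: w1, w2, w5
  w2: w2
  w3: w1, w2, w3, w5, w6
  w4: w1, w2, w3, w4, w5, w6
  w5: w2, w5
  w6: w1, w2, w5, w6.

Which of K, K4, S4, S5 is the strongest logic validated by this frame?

Transitive (axiom 4): yes — every two-step R-path is closed by a direct edge.
Reflexive (axiom T): yes — every world is R-related to itself.
Euclidean (axiom 5): no — w1 R w2 and w1 R w5, but not w2 R w5.
So F validates K, K4, S4; S5 would additionally require R to be Euclidean. The strongest is S4.

S4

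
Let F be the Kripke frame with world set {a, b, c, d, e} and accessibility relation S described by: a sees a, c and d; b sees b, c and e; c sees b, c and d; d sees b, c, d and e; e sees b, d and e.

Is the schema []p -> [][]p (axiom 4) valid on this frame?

By correspondence theory, 4 is valid on a frame iff S is transitive.
Transitive: no — a S c and c S b, but not a S b.

No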